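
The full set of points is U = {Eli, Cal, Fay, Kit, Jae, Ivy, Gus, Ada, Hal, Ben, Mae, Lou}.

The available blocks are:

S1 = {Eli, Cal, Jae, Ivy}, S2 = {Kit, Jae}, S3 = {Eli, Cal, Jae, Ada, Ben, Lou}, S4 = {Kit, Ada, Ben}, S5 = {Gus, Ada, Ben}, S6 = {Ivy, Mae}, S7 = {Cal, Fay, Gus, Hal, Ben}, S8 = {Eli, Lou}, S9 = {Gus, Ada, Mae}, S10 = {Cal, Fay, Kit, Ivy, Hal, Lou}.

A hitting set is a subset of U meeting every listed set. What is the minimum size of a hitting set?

4

Take H = {Eli, Kit, Ben, Mae}. Each listed block contains at least one of these, so H is a hitting set of size 4.
The blocks S2, S5, S6, S8 are pairwise disjoint, so any hitting set needs a separate point for each — at least 4. Hence 4 is optimal.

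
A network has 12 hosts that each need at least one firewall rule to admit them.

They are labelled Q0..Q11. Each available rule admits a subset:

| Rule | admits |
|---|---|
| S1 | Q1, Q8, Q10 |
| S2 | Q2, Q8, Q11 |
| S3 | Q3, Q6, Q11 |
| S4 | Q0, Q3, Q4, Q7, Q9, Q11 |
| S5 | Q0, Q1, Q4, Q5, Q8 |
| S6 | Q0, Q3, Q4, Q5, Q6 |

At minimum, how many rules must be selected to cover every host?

S1 and S2 and S4 and S6 together: S1 ∪ S2 ∪ S4 ∪ S6 = {Q0, Q1, Q2, Q3, Q4, Q5, Q6, Q7, Q8, Q9, Q10, Q11} — every host is covered.
No 3 of the 6 rules cover everything (all 20 combinations miss at least one host), so 4 is optimal.

4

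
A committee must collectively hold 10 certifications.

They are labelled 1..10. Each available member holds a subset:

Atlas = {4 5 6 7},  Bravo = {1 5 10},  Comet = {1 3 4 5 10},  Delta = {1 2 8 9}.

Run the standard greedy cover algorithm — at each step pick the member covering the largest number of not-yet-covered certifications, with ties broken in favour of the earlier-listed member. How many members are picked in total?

3

Greedy: pick Comet (covers 5 new) → pick Delta (covers 3 new) → pick Atlas (covers 2 new). Total picks: 3.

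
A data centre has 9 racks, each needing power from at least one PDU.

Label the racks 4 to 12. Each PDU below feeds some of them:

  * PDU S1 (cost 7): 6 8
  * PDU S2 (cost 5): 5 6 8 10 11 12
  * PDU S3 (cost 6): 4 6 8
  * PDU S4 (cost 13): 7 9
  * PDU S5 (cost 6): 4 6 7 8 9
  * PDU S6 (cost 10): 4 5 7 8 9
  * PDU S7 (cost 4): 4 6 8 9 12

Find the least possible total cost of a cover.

11

S2, S5 together cover every rack (S2 ∪ S5 = {4, 5, 6, 7, 8, 9, 10, 11, 12}); total cost 5 + 6 = 11.
The greedy pick S7, S2, S5 costs 15; no covering selection beats 11.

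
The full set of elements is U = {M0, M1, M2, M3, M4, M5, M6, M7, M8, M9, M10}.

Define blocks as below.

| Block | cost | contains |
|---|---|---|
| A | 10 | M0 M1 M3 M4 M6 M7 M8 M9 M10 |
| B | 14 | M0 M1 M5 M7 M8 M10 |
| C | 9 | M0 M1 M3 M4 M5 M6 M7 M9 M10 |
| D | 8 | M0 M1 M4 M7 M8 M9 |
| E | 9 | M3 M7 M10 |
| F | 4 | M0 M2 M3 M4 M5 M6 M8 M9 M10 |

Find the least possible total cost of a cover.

D, F together cover every element (D ∪ F = {M0, M1, M2, M3, M4, M5, M6, M7, M8, M9, M10}); total cost 8 + 4 = 12.
No covering selection has total cost below 12.

12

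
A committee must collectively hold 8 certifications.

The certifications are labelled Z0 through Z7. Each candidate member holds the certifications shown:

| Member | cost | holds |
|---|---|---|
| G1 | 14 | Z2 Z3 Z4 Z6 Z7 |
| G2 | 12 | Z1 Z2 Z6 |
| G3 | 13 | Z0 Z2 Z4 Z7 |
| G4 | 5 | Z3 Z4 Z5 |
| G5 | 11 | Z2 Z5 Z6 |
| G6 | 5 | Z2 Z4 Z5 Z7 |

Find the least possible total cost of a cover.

G2, G3, G4 together cover every certification (G2 ∪ G3 ∪ G4 = {Z0, Z1, Z2, Z3, Z4, Z5, Z6, Z7}); total cost 12 + 13 + 5 = 30.
The greedy pick G6, G4, G2, G3 costs 35; no covering selection beats 30.

30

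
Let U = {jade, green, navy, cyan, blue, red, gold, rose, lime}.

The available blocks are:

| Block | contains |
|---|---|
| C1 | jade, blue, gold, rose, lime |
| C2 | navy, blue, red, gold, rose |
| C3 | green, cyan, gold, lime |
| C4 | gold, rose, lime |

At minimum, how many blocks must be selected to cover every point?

3

C1 and C2 and C3 together: C1 ∪ C2 ∪ C3 = {jade, green, navy, cyan, blue, red, gold, rose, lime} — every point is covered.
Only C1 contains jade, so C1 is forced; the remaining 4 points need at least 2 more blocks (each remaining block adds at most 2) — so at least 3 blocks are needed, and 3 is optimal.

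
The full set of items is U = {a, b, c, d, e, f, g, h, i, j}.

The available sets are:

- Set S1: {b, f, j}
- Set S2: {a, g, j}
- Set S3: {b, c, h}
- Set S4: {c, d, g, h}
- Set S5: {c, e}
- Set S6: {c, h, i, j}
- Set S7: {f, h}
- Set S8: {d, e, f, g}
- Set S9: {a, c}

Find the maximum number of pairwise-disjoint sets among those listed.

3

S2, S5, S7 are pairwise disjoint (S2={a,g,j}; S5={c,e}; S7={f,h}).
Every remaining set overlaps one of these, and no 4 of the listed sets are pairwise disjoint, so 3 is the maximum.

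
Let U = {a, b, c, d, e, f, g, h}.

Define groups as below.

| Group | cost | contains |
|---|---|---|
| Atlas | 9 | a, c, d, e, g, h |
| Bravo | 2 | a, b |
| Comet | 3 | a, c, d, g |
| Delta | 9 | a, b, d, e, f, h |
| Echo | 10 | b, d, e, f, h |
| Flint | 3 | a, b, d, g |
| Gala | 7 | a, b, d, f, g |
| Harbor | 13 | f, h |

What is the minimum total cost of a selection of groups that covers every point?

12

Comet, Delta together cover every point (Comet ∪ Delta = {a, b, c, d, e, f, g, h}); total cost 3 + 9 = 12.
The greedy pick Comet, Bravo, Delta costs 14; no covering selection beats 12.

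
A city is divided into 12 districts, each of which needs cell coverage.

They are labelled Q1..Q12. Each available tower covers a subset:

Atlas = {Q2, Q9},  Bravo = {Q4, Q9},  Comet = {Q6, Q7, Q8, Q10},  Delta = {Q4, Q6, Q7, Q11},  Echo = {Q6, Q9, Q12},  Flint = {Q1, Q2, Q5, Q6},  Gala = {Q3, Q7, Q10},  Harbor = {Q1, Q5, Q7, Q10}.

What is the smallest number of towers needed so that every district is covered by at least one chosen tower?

Comet and Delta and Echo and Flint and Gala together: Comet ∪ Delta ∪ Echo ∪ Flint ∪ Gala = {Q1, Q2, Q3, Q4, Q5, Q6, Q7, Q8, Q9, Q10, Q11, Q12} — every district is covered.
No 4 of the 8 towers cover everything (all 70 combinations miss at least one district), so 5 is optimal.

5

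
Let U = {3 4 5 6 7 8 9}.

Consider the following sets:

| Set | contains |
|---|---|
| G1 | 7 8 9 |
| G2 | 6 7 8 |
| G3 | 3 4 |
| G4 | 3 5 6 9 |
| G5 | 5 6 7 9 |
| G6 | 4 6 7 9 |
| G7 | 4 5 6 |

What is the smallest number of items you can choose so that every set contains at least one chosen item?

The 3 items {4, 7, 9} hit every set.
No choice of 2 items meets every set, so 3 is the minimum.

3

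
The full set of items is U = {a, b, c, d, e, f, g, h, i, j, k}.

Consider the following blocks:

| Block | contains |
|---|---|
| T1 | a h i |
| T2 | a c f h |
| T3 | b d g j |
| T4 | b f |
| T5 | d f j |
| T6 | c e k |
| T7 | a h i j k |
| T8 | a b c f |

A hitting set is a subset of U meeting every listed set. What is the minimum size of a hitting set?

4

T = {d, f, h, k} meets every block (each contains at least one member of T), and |T| = 4.
No choice of 3 items meets every block, so 4 is the minimum.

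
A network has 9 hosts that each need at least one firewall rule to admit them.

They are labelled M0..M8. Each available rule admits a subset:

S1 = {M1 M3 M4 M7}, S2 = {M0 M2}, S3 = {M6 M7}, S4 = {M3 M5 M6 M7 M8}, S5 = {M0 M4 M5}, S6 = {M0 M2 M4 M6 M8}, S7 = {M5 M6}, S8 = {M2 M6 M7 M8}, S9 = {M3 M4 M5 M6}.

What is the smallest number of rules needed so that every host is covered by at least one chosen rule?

3

Take {S1, S5, S8}. Their union is {M0, M1, M2, M3, M4, M5, M6, M7, M8}, which is all 9 hosts.
Only S1 contains M1, so S1 is forced; the remaining 5 hosts need at least 2 more rules (each remaining rule adds at most 4) — so at least 3 rules are needed, and 3 is optimal.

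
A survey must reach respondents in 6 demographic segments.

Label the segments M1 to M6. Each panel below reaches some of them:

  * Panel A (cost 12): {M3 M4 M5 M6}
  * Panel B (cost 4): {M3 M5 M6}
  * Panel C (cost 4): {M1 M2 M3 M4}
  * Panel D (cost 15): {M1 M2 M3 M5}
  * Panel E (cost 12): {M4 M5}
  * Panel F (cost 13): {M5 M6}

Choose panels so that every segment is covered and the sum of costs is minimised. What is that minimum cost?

B, C together cover every segment (B ∪ C = {M1, M2, M3, M4, M5, M6}); total cost 4 + 4 = 8.
No covering selection has total cost below 8.

8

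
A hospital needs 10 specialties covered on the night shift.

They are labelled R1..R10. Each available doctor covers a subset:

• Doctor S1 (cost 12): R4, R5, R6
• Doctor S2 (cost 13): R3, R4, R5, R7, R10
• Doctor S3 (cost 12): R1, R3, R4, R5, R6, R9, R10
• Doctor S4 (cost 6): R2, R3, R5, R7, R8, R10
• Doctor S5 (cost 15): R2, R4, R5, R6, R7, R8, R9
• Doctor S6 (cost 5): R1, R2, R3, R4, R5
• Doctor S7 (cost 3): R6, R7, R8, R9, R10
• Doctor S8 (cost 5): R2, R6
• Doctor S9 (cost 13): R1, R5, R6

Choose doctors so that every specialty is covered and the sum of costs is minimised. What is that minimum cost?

8

S6, S7 together cover every specialty (S6 ∪ S7 = {R1, R2, R3, R4, R5, R6, R7, R8, R9, R10}); total cost 5 + 3 = 8.
No covering selection has total cost below 8.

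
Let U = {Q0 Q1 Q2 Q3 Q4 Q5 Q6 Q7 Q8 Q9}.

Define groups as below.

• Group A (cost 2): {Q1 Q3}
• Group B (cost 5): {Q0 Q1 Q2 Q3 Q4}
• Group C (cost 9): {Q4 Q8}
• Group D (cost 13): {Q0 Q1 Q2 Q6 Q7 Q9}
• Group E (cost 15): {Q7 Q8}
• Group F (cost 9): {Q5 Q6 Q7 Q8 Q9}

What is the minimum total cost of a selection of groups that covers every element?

B, F together cover every element (B ∪ F = {Q0, Q1, Q2, Q3, Q4, Q5, Q6, Q7, Q8, Q9}); total cost 5 + 9 = 14.
The greedy pick A, B, F costs 16; no covering selection beats 14.

14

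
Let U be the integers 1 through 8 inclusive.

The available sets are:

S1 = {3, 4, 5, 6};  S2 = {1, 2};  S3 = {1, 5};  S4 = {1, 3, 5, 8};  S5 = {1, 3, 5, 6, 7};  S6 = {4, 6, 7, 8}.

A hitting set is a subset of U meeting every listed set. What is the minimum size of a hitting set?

Take H = {1, 6}. Each listed set contains at least one of these, so H is a hitting set of size 2.
The sets S2, S6 are pairwise disjoint, so any hitting set needs a separate point for each — at least 2. Hence 2 is optimal.

2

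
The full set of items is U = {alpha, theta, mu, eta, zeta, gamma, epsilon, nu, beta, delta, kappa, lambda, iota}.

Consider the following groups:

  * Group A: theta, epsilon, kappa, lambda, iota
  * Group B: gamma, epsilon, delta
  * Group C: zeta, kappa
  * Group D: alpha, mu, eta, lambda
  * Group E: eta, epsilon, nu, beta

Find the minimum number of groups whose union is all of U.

A, B, C, D, and E cover everything between them: the union {alpha, theta, mu, eta, zeta, gamma, epsilon, nu, beta, delta, kappa, lambda, iota} is all of U.
No 4 of the 5 groups cover everything (all 5 combinations miss at least one item), so 5 is optimal.

5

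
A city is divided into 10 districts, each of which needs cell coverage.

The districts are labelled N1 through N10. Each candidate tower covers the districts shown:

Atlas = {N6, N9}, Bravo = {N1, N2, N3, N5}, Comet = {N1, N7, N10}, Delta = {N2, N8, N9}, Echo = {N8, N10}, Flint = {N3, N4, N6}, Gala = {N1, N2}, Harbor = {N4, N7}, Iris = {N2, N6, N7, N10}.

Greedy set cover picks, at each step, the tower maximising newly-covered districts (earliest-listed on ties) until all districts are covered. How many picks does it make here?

4

Greedy: pick Bravo (covers 4 new) → pick Iris (covers 3 new) → pick Delta (covers 2 new) → pick Flint (covers 1 new). Total picks: 4.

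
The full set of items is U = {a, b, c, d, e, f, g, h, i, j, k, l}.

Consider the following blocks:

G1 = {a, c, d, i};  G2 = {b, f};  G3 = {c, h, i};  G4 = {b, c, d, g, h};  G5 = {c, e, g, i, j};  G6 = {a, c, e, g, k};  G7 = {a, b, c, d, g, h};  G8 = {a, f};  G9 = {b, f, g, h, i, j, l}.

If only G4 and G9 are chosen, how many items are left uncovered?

Union of G4, G9 = {b, c, d, f, g, h, i, j, l}.
Not covered: a, e, k — 3 items.

3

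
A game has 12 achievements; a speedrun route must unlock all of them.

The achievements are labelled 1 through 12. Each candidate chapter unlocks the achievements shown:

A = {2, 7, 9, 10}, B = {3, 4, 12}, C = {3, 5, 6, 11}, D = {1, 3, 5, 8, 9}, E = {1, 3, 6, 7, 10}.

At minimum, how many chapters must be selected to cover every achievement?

A and B and C and D together: A ∪ B ∪ C ∪ D = {1, 2, 3, 4, 5, 6, 7, 8, 9, 10, 11, 12} — every achievement is covered.
Only B contains 4, so B is forced; the remaining 9 achievements need at least 3 more chapters (each remaining chapter adds at most 4) — so at least 4 chapters are needed, and 4 is optimal.

4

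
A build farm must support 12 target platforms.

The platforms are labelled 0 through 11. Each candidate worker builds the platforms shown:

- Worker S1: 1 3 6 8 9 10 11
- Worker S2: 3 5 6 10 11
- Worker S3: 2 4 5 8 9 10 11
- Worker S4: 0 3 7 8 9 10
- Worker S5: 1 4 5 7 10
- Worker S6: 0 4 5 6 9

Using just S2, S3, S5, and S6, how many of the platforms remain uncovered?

Union of S2, S3, S5, S6 = {0, 1, 2, 3, 4, 5, 6, 7, 8, 9, 10, 11} — that's every platform, so 0 are uncovered.

0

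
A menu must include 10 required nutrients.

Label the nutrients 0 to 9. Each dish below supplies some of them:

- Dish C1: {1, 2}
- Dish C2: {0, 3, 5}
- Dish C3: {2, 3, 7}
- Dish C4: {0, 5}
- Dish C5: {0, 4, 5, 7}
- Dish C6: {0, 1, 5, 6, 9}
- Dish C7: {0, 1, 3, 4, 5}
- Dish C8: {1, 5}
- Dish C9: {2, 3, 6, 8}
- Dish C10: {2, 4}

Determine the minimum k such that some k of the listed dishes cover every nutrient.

3

Take {C5, C6, C9}. Their union is {0, 1, 2, 3, 4, 5, 6, 7, 8, 9}, which is all 10 nutrients.
Only C9 contains 8, so C9 is forced; the remaining 6 nutrients need at least 2 more dishes (each remaining dish adds at most 4) — so at least 3 dishes are needed, and 3 is optimal.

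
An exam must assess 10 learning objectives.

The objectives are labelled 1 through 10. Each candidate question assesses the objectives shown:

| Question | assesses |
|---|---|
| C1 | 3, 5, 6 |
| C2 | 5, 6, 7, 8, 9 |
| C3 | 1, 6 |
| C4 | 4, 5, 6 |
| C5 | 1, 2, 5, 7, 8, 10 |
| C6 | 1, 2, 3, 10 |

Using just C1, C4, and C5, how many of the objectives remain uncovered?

1

Union of C1, C4, C5 = {1, 2, 3, 4, 5, 6, 7, 8, 10}.
Not covered: 9 — 1 objective.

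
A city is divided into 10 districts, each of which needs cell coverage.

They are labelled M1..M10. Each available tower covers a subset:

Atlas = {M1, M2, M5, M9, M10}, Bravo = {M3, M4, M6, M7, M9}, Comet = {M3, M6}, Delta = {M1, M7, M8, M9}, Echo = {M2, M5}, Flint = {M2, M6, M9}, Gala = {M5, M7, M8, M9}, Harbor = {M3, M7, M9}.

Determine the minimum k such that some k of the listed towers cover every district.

Atlas and Bravo and Delta together: Atlas ∪ Bravo ∪ Delta = {M1, M2, M3, M4, M5, M6, M7, M8, M9, M10} — every district is covered.
Only Bravo contains M4, so Bravo is forced; the remaining 5 districts need at least 2 more towers (each remaining tower adds at most 4) — so at least 3 towers are needed, and 3 is optimal.

3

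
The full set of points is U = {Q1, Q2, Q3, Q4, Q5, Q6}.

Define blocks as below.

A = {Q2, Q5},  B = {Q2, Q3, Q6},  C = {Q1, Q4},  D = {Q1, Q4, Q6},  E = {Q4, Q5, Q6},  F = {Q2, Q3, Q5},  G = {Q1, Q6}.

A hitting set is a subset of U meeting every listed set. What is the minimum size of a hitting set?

Take H = {Q1, Q2, Q6}. Each listed block contains at least one of these, so H is a hitting set of size 3.
No choice of 2 points meets every block, so 3 is the minimum.

3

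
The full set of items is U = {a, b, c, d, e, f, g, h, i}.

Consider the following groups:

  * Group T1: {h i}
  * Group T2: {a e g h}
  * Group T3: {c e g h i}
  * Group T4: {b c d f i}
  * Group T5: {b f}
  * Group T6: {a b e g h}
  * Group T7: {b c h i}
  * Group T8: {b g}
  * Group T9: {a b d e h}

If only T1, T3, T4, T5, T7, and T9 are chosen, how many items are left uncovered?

Union of T1, T3, T4, T5, T7, T9 = {a, b, c, d, e, f, g, h, i} — that's every item, so 0 are uncovered.

0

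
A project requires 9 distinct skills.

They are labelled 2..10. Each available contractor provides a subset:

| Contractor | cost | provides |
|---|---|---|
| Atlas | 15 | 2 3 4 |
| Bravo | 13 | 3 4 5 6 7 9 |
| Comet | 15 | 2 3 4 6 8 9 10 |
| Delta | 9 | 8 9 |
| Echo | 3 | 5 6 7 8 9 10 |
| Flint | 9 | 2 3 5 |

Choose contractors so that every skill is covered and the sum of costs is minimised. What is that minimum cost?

Comet, Echo together cover every skill (Comet ∪ Echo = {2, 3, 4, 5, 6, 7, 8, 9, 10}); total cost 15 + 3 = 18.
The greedy pick Echo, Flint, Bravo costs 25; no covering selection beats 18.

18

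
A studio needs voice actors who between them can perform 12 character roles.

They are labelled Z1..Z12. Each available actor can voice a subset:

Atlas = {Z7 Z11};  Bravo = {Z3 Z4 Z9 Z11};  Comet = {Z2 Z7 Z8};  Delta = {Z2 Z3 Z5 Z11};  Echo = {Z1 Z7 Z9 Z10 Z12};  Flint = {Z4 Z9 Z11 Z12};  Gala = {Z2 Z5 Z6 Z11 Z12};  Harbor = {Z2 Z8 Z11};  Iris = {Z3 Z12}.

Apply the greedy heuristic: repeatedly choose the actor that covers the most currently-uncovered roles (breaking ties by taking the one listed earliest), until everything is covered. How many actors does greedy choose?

Greedy: pick Echo (covers 5 new) → pick Delta (covers 4 new) → pick Bravo (covers 1 new) → pick Comet (covers 1 new) → pick Gala (covers 1 new). Total picks: 5.
(The true minimum cover uses only 4 actors, so greedy is not optimal here.)

5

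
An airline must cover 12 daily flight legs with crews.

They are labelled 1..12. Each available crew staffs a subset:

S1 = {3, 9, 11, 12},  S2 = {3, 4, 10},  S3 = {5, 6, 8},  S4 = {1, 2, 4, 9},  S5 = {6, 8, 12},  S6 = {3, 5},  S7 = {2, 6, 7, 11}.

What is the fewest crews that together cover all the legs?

5

Take {S1, S2, S3, S4, S7}. Their union is {1, 2, 3, 4, 5, 6, 7, 8, 9, 10, 11, 12}, which is all 12 legs.
No 4 of the 7 crews cover everything (all 35 combinations miss at least one leg), so 5 is optimal.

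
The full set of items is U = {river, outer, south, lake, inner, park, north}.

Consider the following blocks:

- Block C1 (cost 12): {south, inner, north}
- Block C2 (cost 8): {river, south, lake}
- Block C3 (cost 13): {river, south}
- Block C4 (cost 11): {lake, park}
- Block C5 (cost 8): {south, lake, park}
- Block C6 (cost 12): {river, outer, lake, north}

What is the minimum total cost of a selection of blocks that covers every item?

32

C1, C5, C6 together cover every item (C1 ∪ C5 ∪ C6 = {river, outer, south, lake, inner, park, north}); total cost 12 + 8 + 12 = 32.
The greedy pick C2, C1, C5, C6 costs 40; no covering selection beats 32.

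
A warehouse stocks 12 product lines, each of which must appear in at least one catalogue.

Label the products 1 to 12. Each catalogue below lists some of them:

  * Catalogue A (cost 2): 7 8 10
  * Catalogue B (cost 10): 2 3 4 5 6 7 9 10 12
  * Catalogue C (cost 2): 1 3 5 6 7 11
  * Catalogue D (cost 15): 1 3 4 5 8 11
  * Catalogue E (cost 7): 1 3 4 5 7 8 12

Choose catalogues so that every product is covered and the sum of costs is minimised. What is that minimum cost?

A, B, C together cover every product (A ∪ B ∪ C = {1, 2, 3, 4, 5, 6, 7, 8, 9, 10, 11, 12}); total cost 2 + 10 + 2 = 14.
No covering selection has total cost below 14.

14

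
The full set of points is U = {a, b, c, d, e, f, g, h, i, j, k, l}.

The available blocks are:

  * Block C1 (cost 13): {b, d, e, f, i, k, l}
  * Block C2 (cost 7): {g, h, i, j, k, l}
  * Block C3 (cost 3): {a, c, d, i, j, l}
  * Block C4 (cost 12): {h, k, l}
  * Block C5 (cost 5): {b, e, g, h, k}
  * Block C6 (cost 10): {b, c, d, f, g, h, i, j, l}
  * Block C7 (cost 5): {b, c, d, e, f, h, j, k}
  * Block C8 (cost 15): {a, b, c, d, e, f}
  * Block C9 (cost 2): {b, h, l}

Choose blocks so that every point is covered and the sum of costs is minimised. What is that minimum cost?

C3, C5, C7 together cover every point (C3 ∪ C5 ∪ C7 = {a, b, c, d, e, f, g, h, i, j, k, l}); total cost 3 + 5 + 5 = 13.
No covering selection has total cost below 13.

13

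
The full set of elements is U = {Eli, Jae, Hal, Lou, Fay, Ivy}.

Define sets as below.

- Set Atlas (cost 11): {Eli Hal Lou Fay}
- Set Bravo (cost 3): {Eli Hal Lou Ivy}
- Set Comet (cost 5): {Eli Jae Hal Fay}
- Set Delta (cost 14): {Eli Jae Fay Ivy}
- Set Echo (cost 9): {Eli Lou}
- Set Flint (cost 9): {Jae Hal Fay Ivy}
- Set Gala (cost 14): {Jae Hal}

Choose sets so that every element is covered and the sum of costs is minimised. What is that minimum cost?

Bravo, Comet together cover every element (Bravo ∪ Comet = {Eli, Jae, Hal, Lou, Fay, Ivy}); total cost 3 + 5 = 8.
No covering selection has total cost below 8.

8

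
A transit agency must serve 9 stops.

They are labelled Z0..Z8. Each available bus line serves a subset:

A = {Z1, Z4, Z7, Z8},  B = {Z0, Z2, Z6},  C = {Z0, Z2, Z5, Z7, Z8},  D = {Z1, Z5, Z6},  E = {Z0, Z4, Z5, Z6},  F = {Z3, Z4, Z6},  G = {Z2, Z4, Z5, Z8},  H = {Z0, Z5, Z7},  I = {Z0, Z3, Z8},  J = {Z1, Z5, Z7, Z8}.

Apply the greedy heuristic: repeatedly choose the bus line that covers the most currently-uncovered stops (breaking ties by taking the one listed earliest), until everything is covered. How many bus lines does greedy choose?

Greedy: pick C (covers 5 new) → pick F (covers 3 new) → pick A (covers 1 new). Total picks: 3.

3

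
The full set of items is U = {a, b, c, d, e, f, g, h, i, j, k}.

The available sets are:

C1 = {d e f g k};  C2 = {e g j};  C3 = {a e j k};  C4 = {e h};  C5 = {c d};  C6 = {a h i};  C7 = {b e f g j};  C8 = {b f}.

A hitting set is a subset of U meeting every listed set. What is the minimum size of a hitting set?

4

T = {b, c, e, h} meets every set (each contains at least one member of T), and |T| = 4.
The sets C2, C5, C6, C8 are pairwise disjoint, so any hitting set needs a separate item for each — at least 4. Hence 4 is optimal.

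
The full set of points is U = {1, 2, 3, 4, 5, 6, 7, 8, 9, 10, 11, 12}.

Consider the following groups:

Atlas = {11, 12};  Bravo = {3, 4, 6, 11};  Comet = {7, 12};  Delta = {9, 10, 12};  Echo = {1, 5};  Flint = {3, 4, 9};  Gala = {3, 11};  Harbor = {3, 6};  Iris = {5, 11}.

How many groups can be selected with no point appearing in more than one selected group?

Comet, Echo, Harbor are pairwise disjoint (Comet={7,12}; Echo={1,5}; Harbor={3,6}).
Every remaining group overlaps one of these, and no 4 of the listed groups are pairwise disjoint, so 3 is the maximum.

3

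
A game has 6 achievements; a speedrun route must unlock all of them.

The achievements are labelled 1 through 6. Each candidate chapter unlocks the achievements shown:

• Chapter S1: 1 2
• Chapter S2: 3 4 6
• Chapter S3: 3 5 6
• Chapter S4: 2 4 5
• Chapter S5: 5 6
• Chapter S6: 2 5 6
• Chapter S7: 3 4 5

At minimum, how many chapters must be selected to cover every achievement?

3

Take {S1, S2, S6}. Their union is {1, 2, 3, 4, 5, 6}, which is all 6 achievements.
Only S1 contains 1, so S1 is forced; the remaining 4 achievements need at least 2 more chapters (each remaining chapter adds at most 3) — so at least 3 chapters are needed, and 3 is optimal.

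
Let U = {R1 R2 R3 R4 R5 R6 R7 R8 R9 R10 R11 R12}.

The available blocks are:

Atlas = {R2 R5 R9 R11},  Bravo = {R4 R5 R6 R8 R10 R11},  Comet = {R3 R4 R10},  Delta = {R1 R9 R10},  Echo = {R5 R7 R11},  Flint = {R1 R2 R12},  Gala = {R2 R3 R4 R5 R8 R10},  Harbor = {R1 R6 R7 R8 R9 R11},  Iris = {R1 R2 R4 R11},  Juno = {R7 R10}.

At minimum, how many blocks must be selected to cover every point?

3

Flint and Gala and Harbor together: Flint ∪ Gala ∪ Harbor = {R1, R2, R3, R4, R5, R6, R7, R8, R9, R10, R11, R12} — every point is covered.
Only Flint contains R12, so Flint is forced; the remaining 9 points need at least 2 more blocks (each remaining block adds at most 6) — so at least 3 blocks are needed, and 3 is optimal.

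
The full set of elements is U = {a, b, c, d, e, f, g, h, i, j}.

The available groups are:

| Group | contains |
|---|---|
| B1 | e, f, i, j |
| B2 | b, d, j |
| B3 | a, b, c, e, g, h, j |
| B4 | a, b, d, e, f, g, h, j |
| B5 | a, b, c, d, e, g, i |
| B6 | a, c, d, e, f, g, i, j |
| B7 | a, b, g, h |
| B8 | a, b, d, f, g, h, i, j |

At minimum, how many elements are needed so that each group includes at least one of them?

2

Take T = {b, j}. Each listed group contains at least one of these, so T is a hitting set of size 2.
The groups B1, B7 are pairwise disjoint, so any hitting set needs a separate element for each — at least 2. Hence 2 is optimal.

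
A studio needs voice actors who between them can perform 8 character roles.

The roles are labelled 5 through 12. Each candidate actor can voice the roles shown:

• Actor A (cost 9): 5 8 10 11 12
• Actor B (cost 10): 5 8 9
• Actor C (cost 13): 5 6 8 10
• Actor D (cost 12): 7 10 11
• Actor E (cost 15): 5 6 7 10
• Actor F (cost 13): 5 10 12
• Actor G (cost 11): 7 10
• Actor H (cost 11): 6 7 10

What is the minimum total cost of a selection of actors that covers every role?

30

A, B, H together cover every role (A ∪ B ∪ H = {5, 6, 7, 8, 9, 10, 11, 12}); total cost 9 + 10 + 11 = 30.
No covering selection has total cost below 30.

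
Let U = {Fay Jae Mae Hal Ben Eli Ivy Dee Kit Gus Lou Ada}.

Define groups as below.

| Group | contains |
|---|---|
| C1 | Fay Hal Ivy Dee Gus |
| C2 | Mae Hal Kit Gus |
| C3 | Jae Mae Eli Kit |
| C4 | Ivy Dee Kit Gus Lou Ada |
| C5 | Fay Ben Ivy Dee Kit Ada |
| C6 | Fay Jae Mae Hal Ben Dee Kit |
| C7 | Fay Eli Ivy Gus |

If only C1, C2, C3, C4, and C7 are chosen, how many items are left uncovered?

1

Union of C1, C2, C3, C4, C7 = {Fay, Jae, Mae, Hal, Eli, Ivy, Dee, Kit, Gus, Lou, Ada}.
Not covered: Ben — 1 item.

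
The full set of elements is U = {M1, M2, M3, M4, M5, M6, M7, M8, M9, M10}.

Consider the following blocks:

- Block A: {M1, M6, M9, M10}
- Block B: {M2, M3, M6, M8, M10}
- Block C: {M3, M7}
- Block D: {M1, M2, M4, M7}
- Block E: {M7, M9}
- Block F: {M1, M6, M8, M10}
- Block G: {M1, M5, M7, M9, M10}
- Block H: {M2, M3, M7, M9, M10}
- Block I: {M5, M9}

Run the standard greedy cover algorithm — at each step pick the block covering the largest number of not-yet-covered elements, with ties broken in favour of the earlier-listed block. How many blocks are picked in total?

Greedy: pick B (covers 5 new) → pick G (covers 4 new) → pick D (covers 1 new). Total picks: 3.

3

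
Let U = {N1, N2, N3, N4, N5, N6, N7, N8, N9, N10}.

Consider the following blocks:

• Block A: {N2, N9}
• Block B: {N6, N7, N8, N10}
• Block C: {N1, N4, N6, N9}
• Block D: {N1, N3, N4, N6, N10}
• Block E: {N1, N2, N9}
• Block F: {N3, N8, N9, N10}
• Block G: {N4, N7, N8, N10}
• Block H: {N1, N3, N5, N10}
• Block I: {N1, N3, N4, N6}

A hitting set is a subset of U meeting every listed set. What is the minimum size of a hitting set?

3

Take T = {N3, N9, N10}. Each listed block contains at least one of these, so T is a hitting set of size 3.
No choice of 2 items meets every block, so 3 is the minimum.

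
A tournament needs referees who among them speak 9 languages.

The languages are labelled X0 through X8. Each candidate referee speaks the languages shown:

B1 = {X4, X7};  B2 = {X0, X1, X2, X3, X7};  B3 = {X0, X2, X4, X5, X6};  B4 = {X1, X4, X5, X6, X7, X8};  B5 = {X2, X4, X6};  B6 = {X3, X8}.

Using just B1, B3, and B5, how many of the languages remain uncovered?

3

Union of B1, B3, B5 = {X0, X2, X4, X5, X6, X7}.
Not covered: X1, X3, X8 — 3 languages.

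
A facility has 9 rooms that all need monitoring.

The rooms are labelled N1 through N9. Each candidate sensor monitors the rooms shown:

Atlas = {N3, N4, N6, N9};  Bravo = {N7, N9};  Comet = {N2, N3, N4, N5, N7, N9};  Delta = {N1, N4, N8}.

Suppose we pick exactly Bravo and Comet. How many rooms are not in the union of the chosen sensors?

Union of Bravo, Comet = {N2, N3, N4, N5, N7, N9}.
Not covered: N1, N6, N8 — 3 rooms.

3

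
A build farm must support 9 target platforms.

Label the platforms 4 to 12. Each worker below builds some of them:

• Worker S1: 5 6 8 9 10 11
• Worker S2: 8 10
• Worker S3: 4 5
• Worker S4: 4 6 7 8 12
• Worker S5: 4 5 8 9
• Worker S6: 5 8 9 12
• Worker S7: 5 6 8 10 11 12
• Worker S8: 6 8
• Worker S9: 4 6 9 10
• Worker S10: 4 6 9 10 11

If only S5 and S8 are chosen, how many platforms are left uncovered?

4

Union of S5, S8 = {4, 5, 6, 8, 9}.
Not covered: 7, 10, 11, 12 — 4 platforms.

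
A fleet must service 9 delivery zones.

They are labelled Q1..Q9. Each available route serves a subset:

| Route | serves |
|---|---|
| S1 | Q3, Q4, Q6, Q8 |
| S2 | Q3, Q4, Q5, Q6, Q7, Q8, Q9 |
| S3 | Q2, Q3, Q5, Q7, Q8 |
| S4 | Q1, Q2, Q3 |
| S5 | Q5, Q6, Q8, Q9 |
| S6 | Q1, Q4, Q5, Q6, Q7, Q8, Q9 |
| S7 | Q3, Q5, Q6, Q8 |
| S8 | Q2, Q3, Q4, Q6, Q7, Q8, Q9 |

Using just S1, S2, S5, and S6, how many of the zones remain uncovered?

1

Union of S1, S2, S5, S6 = {Q1, Q3, Q4, Q5, Q6, Q7, Q8, Q9}.
Not covered: Q2 — 1 zone.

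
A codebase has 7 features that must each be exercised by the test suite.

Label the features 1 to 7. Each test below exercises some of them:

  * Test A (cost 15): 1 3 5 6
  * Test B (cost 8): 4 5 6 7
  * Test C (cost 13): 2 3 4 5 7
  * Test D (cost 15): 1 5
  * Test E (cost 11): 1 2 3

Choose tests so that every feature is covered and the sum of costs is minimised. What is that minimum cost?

19

B, E together cover every feature (B ∪ E = {1, 2, 3, 4, 5, 6, 7}); total cost 8 + 11 = 19.
No covering selection has total cost below 19.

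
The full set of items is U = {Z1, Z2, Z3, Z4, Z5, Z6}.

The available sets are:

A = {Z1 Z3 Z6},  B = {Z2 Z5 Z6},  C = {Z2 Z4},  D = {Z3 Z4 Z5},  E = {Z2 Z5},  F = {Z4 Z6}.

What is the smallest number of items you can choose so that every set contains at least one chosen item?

The 3 items {Z2, Z3, Z6} hit every set.
No choice of 2 items meets every set, so 3 is the minimum.

3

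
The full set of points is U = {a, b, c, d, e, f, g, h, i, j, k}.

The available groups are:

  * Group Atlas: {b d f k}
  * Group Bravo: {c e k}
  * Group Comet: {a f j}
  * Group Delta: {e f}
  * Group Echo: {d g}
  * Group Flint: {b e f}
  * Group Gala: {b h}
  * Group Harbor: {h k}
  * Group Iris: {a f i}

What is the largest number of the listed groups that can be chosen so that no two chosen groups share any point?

Bravo, Echo, Gala, Iris are pairwise disjoint (Bravo={c,e,k}; Echo={d,g}; Gala={b,h}; Iris={a,f,i}).
Every remaining group overlaps one of these, and no 5 of the listed groups are pairwise disjoint, so 4 is the maximum.

4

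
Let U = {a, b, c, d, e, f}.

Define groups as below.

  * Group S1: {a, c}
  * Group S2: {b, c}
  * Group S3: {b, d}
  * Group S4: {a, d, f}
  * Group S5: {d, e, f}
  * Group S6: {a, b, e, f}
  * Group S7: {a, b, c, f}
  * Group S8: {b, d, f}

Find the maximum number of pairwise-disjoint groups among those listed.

S2, S5 are pairwise disjoint (S2={b,c}; S5={d,e,f}).
Every remaining group overlaps one of these, and no 3 of the listed groups are pairwise disjoint, so 2 is the maximum.

2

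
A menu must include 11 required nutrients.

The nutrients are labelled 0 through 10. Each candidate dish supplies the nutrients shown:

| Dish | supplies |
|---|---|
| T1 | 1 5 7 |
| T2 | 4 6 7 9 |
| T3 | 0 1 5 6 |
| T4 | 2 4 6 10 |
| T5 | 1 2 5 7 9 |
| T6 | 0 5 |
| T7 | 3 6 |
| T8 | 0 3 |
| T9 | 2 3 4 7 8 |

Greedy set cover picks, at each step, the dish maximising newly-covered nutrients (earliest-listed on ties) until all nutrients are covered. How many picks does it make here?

4

Greedy: pick T5 (covers 5 new) → pick T4 (covers 3 new) → pick T8 (covers 2 new) → pick T9 (covers 1 new). Total picks: 4.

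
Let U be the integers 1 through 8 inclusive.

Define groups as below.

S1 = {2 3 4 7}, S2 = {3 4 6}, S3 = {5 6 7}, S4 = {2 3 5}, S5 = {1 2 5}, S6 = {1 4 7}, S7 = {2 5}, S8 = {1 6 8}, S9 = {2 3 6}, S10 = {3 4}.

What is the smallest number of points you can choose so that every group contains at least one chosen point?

H = {4, 5, 6} meets every group (each contains at least one member of H), and |H| = 3.
The groups S7, S8, S10 are pairwise disjoint, so any hitting set needs a separate point for each — at least 3. Hence 3 is optimal.

3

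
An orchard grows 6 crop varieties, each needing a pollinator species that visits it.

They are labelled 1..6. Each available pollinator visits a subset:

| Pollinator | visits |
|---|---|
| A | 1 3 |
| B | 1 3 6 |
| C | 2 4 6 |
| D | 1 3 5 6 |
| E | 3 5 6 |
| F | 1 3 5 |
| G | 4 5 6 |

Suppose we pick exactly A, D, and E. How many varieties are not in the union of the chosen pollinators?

Union of A, D, E = {1, 3, 5, 6}.
Not covered: 2, 4 — 2 varieties.

2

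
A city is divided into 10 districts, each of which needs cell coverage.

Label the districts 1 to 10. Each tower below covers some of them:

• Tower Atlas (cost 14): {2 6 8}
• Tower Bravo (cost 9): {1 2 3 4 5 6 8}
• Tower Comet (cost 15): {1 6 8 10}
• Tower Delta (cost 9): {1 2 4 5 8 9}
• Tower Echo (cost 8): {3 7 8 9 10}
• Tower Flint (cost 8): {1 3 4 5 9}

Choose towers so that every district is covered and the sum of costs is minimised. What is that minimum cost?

Bravo, Echo together cover every district (Bravo ∪ Echo = {1, 2, 3, 4, 5, 6, 7, 8, 9, 10}); total cost 9 + 8 = 17.
No covering selection has total cost below 17.

17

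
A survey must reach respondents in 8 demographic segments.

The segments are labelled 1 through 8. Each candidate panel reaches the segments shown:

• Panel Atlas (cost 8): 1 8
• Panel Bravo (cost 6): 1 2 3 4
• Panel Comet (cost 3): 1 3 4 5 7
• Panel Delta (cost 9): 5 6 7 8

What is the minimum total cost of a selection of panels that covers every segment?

Bravo, Delta together cover every segment (Bravo ∪ Delta = {1, 2, 3, 4, 5, 6, 7, 8}); total cost 6 + 9 = 15.
The greedy pick Comet, Delta, Bravo costs 18; no covering selection beats 15.

15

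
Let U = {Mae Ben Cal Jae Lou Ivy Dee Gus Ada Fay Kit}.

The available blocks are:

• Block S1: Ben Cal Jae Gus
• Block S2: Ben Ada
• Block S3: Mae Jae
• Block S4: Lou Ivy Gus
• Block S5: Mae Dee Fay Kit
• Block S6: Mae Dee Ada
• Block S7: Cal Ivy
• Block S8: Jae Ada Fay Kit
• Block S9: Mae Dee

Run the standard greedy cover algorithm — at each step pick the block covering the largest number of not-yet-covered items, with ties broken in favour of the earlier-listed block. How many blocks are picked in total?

Greedy: pick S1 (covers 4 new) → pick S5 (covers 4 new) → pick S4 (covers 2 new) → pick S2 (covers 1 new). Total picks: 4.

4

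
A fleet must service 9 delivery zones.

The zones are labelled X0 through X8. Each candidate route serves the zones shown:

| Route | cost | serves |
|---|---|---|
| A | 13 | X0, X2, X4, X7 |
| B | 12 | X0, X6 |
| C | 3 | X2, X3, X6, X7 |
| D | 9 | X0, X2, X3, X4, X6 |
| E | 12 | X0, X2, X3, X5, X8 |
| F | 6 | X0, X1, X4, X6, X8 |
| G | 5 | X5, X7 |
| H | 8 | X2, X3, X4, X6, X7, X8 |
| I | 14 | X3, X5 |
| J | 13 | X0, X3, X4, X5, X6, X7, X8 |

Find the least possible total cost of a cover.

C, F, G together cover every zone (C ∪ F ∪ G = {X0, X1, X2, X3, X4, X5, X6, X7, X8}); total cost 3 + 6 + 5 = 14.
No covering selection has total cost below 14.

14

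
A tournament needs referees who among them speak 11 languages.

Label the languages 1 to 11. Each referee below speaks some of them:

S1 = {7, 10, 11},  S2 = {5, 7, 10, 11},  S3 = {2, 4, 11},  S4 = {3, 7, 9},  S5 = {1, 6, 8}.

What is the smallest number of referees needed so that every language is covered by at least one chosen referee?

S2 and S3 and S4 and S5 together: S2 ∪ S3 ∪ S4 ∪ S5 = {1, 2, 3, 4, 5, 6, 7, 8, 9, 10, 11} — every language is covered.
Only S3 contains 2, so S3 is forced; the remaining 8 languages need at least 3 more referees (each remaining referee adds at most 3) — so at least 4 referees are needed, and 4 is optimal.

4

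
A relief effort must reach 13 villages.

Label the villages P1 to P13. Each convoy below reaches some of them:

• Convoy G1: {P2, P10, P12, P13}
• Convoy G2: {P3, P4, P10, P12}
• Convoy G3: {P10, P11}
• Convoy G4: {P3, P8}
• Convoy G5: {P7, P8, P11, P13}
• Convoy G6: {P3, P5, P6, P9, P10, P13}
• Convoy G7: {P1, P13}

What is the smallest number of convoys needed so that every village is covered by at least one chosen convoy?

5

Take {G1, G2, G5, G6, G7}. Their union is {P1, P2, P3, P4, P5, P6, P7, P8, P9, P10, P11, P12, P13}, which is all 13 villages.
No 4 of the 7 convoys cover everything (all 35 combinations miss at least one village), so 5 is optimal.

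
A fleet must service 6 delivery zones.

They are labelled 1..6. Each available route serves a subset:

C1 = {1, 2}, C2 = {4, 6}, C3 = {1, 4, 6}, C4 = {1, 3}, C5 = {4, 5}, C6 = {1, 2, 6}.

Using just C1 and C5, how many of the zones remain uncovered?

Union of C1, C5 = {1, 2, 4, 5}.
Not covered: 3, 6 — 2 zones.

2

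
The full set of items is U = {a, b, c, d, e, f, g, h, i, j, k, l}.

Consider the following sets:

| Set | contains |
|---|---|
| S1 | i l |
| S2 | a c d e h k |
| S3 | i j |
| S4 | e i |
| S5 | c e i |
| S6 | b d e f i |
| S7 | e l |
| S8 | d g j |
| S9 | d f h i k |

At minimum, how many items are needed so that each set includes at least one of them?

3

The 3 items {e, g, i} hit every set.
No choice of 2 items meets every set, so 3 is the minimum.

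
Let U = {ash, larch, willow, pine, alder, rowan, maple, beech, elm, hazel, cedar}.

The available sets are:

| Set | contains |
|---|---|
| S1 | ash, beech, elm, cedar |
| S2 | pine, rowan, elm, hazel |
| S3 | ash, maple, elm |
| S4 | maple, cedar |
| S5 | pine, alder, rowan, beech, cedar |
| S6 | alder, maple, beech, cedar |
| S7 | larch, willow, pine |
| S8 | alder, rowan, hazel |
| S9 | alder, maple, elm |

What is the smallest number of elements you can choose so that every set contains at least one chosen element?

The 4 elements {larch, maple, beech, hazel} hit every set.
No choice of 3 elements meets every set, so 4 is the minimum.

4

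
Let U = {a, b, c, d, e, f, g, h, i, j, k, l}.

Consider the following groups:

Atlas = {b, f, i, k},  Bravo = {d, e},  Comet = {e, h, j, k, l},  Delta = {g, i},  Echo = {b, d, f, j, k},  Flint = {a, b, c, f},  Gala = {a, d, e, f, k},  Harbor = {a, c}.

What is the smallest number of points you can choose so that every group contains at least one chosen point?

Take T = {c, e, f, i}. Each listed group contains at least one of these, so T is a hitting set of size 4.
No choice of 3 points meets every group, so 4 is the minimum.

4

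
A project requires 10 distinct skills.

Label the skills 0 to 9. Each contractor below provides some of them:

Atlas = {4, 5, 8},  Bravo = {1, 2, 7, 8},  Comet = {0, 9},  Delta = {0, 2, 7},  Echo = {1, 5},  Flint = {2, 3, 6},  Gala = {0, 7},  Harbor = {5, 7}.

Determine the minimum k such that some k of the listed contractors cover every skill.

4

Atlas and Bravo and Comet and Flint together: Atlas ∪ Bravo ∪ Comet ∪ Flint = {0, 1, 2, 3, 4, 5, 6, 7, 8, 9} — every skill is covered.
Only Flint contains 3, so Flint is forced; the remaining 7 skills need at least 3 more contractors (each remaining contractor adds at most 3) — so at least 4 contractors are needed, and 4 is optimal.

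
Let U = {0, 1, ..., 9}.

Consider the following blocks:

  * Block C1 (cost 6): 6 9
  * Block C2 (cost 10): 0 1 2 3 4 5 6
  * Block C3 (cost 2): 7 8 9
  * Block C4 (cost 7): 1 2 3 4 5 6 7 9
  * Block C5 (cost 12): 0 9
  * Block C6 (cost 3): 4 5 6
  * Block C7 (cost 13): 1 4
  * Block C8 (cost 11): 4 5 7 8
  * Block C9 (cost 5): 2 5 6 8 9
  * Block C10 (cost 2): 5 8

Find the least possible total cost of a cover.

12

C2, C3 together cover every point (C2 ∪ C3 = {0, 1, 2, 3, 4, 5, 6, 7, 8, 9}); total cost 10 + 2 = 12.
The greedy pick C3, C6, C4, C2 costs 22; no covering selection beats 12.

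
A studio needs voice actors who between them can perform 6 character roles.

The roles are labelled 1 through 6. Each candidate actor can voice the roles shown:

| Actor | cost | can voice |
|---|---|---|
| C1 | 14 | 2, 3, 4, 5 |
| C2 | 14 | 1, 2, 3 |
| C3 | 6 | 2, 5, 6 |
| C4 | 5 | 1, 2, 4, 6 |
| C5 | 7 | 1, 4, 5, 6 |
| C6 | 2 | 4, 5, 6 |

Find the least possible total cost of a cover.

16

C2, C6 together cover every role (C2 ∪ C6 = {1, 2, 3, 4, 5, 6}); total cost 14 + 2 = 16.
The greedy pick C6, C4, C1 costs 21; no covering selection beats 16.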